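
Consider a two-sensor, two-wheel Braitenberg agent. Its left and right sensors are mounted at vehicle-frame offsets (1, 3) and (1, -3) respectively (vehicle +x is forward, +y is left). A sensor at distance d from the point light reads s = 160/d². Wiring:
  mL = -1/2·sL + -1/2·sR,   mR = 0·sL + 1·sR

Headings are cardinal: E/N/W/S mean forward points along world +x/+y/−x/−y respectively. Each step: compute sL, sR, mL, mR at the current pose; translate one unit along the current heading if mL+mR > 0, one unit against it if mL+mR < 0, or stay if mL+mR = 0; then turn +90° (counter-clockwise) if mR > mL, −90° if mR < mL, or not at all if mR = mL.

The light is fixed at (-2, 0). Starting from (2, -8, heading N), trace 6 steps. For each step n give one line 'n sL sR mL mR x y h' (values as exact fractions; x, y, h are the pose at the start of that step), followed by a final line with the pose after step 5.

n=0: pose=(2,-8,N); sL=16/5, sR=80/49; mL=-592/245, mR=80/49; mL+mR=-192/245 → advance -1; mR−mL=992/245 → turn +1·90°
n=1: pose=(2,-9,W); sL=160/153, sR=32/9; mL=-352/153, mR=32/9; mL+mR=64/51 → advance +1; mR−mL=896/153 → turn +1·90°
n=2: pose=(1,-9,S); sL=20/17, sR=8/5; mL=-118/85, mR=8/5; mL+mR=18/85 → advance +1; mR−mL=254/85 → turn +1·90°
n=3: pose=(1,-10,E); sL=32/13, sR=32/37; mL=-800/481, mR=32/37; mL+mR=-384/481 → advance -1; mR−mL=1216/481 → turn +1·90°
n=4: pose=(0,-10,N); sL=80/41, sR=80/53; mL=-3760/2173, mR=80/53; mL+mR=-480/2173 → advance -1; mR−mL=7040/2173 → turn +1·90°
n=5: pose=(0,-11,W); sL=160/197, sR=32/13; mL=-4192/2561, mR=32/13; mL+mR=2112/2561 → advance +1; mR−mL=10496/2561 → turn +1·90°

0 16/5 80/49 -592/245 80/49 2 -8 N
1 160/153 32/9 -352/153 32/9 2 -9 W
2 20/17 8/5 -118/85 8/5 1 -9 S
3 32/13 32/37 -800/481 32/37 1 -10 E
4 80/41 80/53 -3760/2173 80/53 0 -10 N
5 160/197 32/13 -4192/2561 32/13 0 -11 W
final -1 -11 S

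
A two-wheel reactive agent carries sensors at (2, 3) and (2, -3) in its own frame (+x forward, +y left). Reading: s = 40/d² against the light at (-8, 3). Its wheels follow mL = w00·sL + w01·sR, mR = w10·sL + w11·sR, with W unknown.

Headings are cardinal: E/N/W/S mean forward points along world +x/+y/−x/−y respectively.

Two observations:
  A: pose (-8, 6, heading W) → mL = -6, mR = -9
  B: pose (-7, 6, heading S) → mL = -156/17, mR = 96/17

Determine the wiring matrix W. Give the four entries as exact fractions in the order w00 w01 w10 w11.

-1/2 -1 -1 1

obs A: pose=(-8,6,W) → sL=10, sR=1, mL=-6, mR=-9
obs B: pose=(-7,6,S) → sL=40/17, sR=8, mL=-156/17, mR=96/17
sensor matrix S = [[10, 1], [40/17, 8]]; det S = 1320/17
solve [mL_A; mL_B] = S·[w00; w01] and [mR_A; mR_B] = S·[w10; w11]:
  w00 = -1/2, w01 = -1, w10 = -1, w11 = 1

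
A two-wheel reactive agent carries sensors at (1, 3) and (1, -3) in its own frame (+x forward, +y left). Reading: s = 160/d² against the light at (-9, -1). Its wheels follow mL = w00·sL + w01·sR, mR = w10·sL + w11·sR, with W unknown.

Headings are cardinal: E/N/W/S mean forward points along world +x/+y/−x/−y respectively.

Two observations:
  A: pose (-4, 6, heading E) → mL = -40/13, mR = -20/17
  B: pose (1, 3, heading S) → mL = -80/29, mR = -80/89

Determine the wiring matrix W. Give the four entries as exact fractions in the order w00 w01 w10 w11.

0 -1 -1 0

obs A: pose=(-4,6,E) → sL=20/17, sR=40/13, mL=-40/13, mR=-20/17
obs B: pose=(1,3,S) → sL=80/89, sR=80/29, mL=-80/29, mR=-80/89
sensor matrix S = [[20/17, 40/13], [80/89, 80/29]]; det S = 273600/570401
solve [mL_A; mL_B] = S·[w00; w01] and [mR_A; mR_B] = S·[w10; w11]:
  w00 = 0, w01 = -1, w10 = -1, w11 = 0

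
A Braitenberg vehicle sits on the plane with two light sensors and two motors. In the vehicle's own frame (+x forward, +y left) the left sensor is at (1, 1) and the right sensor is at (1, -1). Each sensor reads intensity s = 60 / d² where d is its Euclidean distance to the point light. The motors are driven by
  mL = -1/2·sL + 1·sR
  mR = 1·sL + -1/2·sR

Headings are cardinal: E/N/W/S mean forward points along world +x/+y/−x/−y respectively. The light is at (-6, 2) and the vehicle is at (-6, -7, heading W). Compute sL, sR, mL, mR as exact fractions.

left sensor world pos  = (-7, -8); dL² = 101
right sensor world pos = (-7, -6); dR² = 65
sL = 60/101 = 60/101
sR = 60/65 = 12/13
mL = -1/2·sL + 1·sR = 822/1313
mR = 1·sL + -1/2·sR = 174/1313

60/101 12/13 822/1313 174/1313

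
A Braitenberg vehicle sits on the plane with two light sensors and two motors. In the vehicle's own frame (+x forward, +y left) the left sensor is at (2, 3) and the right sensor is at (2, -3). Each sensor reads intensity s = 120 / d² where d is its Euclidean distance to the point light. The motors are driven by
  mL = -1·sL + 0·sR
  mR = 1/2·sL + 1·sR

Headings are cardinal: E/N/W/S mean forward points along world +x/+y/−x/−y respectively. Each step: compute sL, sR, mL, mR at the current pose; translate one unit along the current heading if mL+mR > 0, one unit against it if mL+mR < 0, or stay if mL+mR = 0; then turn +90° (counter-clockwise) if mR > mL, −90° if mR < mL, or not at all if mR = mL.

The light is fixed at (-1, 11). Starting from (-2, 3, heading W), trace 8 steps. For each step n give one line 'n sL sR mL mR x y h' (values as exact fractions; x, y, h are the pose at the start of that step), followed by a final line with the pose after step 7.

0 12/13 60/17 -12/13 882/221 -2 3 W
1 120/101 24/25 -120/101 3924/2525 -3 3 S
2 10/3 5/6 -10/3 5/2 -3 2 E
3 24/17 120/49 -24/17 2628/833 -4 2 N
4 60/73 12/5 -60/73 1026/365 -4 3 W
5 120/101 120/149 -120/101 21060/15049 -5 3 S
6 3 30/37 -3 171/74 -5 2 E
7 120/113 120/53 -120/113 16740/5989 -6 2 N
final -6 3 W

n=0: pose=(-2,3,W); sL=12/13, sR=60/17; mL=-12/13, mR=882/221; mL+mR=678/221 → advance +1; mR−mL=1086/221 → turn +1·90°
n=1: pose=(-3,3,S); sL=120/101, sR=24/25; mL=-120/101, mR=3924/2525; mL+mR=924/2525 → advance +1; mR−mL=6924/2525 → turn +1·90°
n=2: pose=(-3,2,E); sL=10/3, sR=5/6; mL=-10/3, mR=5/2; mL+mR=-5/6 → advance -1; mR−mL=35/6 → turn +1·90°
n=3: pose=(-4,2,N); sL=24/17, sR=120/49; mL=-24/17, mR=2628/833; mL+mR=1452/833 → advance +1; mR−mL=3804/833 → turn +1·90°
n=4: pose=(-4,3,W); sL=60/73, sR=12/5; mL=-60/73, mR=1026/365; mL+mR=726/365 → advance +1; mR−mL=1326/365 → turn +1·90°
n=5: pose=(-5,3,S); sL=120/101, sR=120/149; mL=-120/101, mR=21060/15049; mL+mR=3180/15049 → advance +1; mR−mL=38940/15049 → turn +1·90°
n=6: pose=(-5,2,E); sL=3, sR=30/37; mL=-3, mR=171/74; mL+mR=-51/74 → advance -1; mR−mL=393/74 → turn +1·90°
n=7: pose=(-6,2,N); sL=120/113, sR=120/53; mL=-120/113, mR=16740/5989; mL+mR=10380/5989 → advance +1; mR−mL=23100/5989 → turn +1·90°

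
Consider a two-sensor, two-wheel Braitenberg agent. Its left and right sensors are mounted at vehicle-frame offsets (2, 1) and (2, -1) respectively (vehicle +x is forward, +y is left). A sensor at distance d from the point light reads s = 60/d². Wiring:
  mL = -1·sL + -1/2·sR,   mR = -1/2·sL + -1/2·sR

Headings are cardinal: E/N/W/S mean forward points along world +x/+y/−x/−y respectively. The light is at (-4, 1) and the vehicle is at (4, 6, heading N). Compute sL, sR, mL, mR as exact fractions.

left sensor world pos  = (3, 8); dL² = 98
right sensor world pos = (5, 8); dR² = 130
sL = 60/98 = 30/49
sR = 60/130 = 6/13
mL = -1·sL + -1/2·sR = -537/637
mR = -1/2·sL + -1/2·sR = -342/637

30/49 6/13 -537/637 -342/637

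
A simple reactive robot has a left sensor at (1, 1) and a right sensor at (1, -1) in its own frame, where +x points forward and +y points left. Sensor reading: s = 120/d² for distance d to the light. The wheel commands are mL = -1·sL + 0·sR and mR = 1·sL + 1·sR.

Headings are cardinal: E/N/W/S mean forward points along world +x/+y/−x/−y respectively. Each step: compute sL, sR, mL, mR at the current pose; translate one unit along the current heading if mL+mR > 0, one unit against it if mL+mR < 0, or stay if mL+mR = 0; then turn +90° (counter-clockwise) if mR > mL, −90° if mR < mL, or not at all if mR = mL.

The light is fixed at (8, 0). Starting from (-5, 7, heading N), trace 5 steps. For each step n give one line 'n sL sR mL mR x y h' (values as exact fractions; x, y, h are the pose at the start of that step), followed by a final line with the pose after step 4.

0 6/13 15/26 -6/13 27/26 -5 7 N
1 24/49 120/277 -24/49 12528/13573 -5 8 W
2 60/109 60/137 -60/109 14760/14933 -6 8 S
3 120/233 24/41 -120/233 10512/9553 -6 7 E
4 6/13 15/26 -6/13 27/26 -5 7 N
final -5 8 W

n=0: pose=(-5,7,N); sL=6/13, sR=15/26; mL=-6/13, mR=27/26; mL+mR=15/26 → advance +1; mR−mL=3/2 → turn +1·90°
n=1: pose=(-5,8,W); sL=24/49, sR=120/277; mL=-24/49, mR=12528/13573; mL+mR=120/277 → advance +1; mR−mL=19176/13573 → turn +1·90°
n=2: pose=(-6,8,S); sL=60/109, sR=60/137; mL=-60/109, mR=14760/14933; mL+mR=60/137 → advance +1; mR−mL=22980/14933 → turn +1·90°
n=3: pose=(-6,7,E); sL=120/233, sR=24/41; mL=-120/233, mR=10512/9553; mL+mR=24/41 → advance +1; mR−mL=15432/9553 → turn +1·90°
n=4: pose=(-5,7,N); sL=6/13, sR=15/26; mL=-6/13, mR=27/26; mL+mR=15/26 → advance +1; mR−mL=3/2 → turn +1·90°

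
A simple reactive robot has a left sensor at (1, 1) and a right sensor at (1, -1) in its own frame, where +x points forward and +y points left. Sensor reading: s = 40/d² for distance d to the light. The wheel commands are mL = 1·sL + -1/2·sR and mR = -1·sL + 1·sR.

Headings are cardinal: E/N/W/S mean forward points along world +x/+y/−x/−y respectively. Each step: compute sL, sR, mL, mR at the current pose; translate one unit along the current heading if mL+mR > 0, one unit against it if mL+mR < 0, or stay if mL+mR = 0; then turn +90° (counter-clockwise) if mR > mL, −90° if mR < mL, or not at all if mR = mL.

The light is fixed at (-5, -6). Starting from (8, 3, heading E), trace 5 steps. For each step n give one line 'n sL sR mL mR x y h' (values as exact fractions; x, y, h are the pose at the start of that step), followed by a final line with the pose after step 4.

n=0: pose=(8,3,E); sL=5/37, sR=2/13; mL=28/481, mR=9/481; mL+mR=1/13 → advance +1; mR−mL=-19/481 → turn -1·90°
n=1: pose=(9,3,S); sL=40/289, sR=40/233; mL=3540/67337, mR=2240/67337; mL+mR=20/233 → advance +1; mR−mL=-1300/67337 → turn -1·90°
n=2: pose=(9,2,W); sL=20/109, sR=4/25; mL=282/2725, mR=-64/2725; mL+mR=2/25 → advance +1; mR−mL=-346/2725 → turn -1·90°
n=3: pose=(8,2,N); sL=8/45, sR=40/277; mL=1316/12465, mR=-416/12465; mL+mR=20/277 → advance +1; mR−mL=-1732/12465 → turn -1·90°
n=4: pose=(8,3,E); sL=5/37, sR=2/13; mL=28/481, mR=9/481; mL+mR=1/13 → advance +1; mR−mL=-19/481 → turn -1·90°

0 5/37 2/13 28/481 9/481 8 3 E
1 40/289 40/233 3540/67337 2240/67337 9 3 S
2 20/109 4/25 282/2725 -64/2725 9 2 W
3 8/45 40/277 1316/12465 -416/12465 8 2 N
4 5/37 2/13 28/481 9/481 8 3 E
final 9 3 S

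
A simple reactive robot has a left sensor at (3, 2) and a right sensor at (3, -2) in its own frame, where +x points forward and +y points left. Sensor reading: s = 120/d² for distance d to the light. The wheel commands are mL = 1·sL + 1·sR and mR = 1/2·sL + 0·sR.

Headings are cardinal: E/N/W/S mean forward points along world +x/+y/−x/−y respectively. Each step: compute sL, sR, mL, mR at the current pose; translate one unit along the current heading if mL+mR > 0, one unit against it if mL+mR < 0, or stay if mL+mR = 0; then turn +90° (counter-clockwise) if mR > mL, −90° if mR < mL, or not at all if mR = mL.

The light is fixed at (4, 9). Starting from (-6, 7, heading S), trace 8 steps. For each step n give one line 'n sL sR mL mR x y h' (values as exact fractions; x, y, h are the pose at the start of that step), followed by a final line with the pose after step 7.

0 120/89 120/169 30960/15041 60/89 -6 7 S
1 60/97 12/17 2184/1649 30/97 -6 6 W
2 120/169 40/27 10000/4563 60/169 -7 6 N
3 15/8 3/2 27/8 15/16 -7 7 E
4 120/89 120/169 30960/15041 60/89 -6 7 S
5 60/97 12/17 2184/1649 30/97 -6 6 W
6 120/169 40/27 10000/4563 60/169 -7 6 N
7 15/8 3/2 27/8 15/16 -7 7 E
final -6 7 S

n=0: pose=(-6,7,S); sL=120/89, sR=120/169; mL=30960/15041, mR=60/89; mL+mR=41100/15041 → advance +1; mR−mL=-20820/15041 → turn -1·90°
n=1: pose=(-6,6,W); sL=60/97, sR=12/17; mL=2184/1649, mR=30/97; mL+mR=2694/1649 → advance +1; mR−mL=-1674/1649 → turn -1·90°
n=2: pose=(-7,6,N); sL=120/169, sR=40/27; mL=10000/4563, mR=60/169; mL+mR=11620/4563 → advance +1; mR−mL=-8380/4563 → turn -1·90°
n=3: pose=(-7,7,E); sL=15/8, sR=3/2; mL=27/8, mR=15/16; mL+mR=69/16 → advance +1; mR−mL=-39/16 → turn -1·90°
n=4: pose=(-6,7,S); sL=120/89, sR=120/169; mL=30960/15041, mR=60/89; mL+mR=41100/15041 → advance +1; mR−mL=-20820/15041 → turn -1·90°
n=5: pose=(-6,6,W); sL=60/97, sR=12/17; mL=2184/1649, mR=30/97; mL+mR=2694/1649 → advance +1; mR−mL=-1674/1649 → turn -1·90°
n=6: pose=(-7,6,N); sL=120/169, sR=40/27; mL=10000/4563, mR=60/169; mL+mR=11620/4563 → advance +1; mR−mL=-8380/4563 → turn -1·90°
n=7: pose=(-7,7,E); sL=15/8, sR=3/2; mL=27/8, mR=15/16; mL+mR=69/16 → advance +1; mR−mL=-39/16 → turn -1·90°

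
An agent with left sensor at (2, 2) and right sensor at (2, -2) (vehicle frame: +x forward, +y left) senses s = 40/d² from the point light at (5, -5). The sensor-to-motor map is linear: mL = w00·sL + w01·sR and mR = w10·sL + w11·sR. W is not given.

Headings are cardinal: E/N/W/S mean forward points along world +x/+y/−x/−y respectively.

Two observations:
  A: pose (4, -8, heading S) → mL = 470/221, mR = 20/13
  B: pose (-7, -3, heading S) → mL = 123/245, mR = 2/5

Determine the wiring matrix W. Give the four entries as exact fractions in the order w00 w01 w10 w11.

1 1/2 1 0

obs A: pose=(4,-8,S) → sL=20/13, sR=20/17, mL=470/221, mR=20/13
obs B: pose=(-7,-3,S) → sL=2/5, sR=10/49, mL=123/245, mR=2/5
sensor matrix S = [[20/13, 20/17], [2/5, 10/49]]; det S = -1696/10829
solve [mL_A; mL_B] = S·[w00; w01] and [mR_A; mR_B] = S·[w10; w11]:
  w00 = 1, w01 = 1/2, w10 = 1, w11 = 0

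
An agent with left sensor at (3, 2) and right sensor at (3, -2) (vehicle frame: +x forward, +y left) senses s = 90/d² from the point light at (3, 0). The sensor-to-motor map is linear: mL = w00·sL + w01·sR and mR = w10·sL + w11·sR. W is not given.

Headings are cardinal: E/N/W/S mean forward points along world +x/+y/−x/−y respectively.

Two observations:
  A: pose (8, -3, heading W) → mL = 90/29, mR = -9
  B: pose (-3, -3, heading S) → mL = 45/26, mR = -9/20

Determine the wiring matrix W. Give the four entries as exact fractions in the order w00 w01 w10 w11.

1 0 0 -1/2

obs A: pose=(8,-3,W) → sL=90/29, sR=18, mL=90/29, mR=-9
obs B: pose=(-3,-3,S) → sL=45/26, sR=9/10, mL=45/26, mR=-9/20
sensor matrix S = [[90/29, 18], [45/26, 9/10]]; det S = -10692/377
solve [mL_A; mL_B] = S·[w00; w01] and [mR_A; mR_B] = S·[w10; w11]:
  w00 = 1, w01 = 0, w10 = 0, w11 = -1/2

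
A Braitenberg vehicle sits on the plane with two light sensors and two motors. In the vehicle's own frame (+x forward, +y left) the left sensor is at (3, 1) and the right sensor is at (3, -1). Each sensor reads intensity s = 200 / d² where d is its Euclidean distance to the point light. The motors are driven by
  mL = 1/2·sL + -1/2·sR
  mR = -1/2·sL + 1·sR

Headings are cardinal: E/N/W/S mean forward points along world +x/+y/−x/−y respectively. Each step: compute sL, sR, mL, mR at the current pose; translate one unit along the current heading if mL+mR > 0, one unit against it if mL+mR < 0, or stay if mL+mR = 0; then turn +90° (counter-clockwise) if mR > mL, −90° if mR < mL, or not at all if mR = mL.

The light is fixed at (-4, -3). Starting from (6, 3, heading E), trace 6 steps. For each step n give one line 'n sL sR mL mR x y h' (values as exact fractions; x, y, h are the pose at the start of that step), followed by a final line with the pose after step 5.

n=0: pose=(6,3,E); sL=100/109, sR=100/97; mL=-600/10573, mR=6050/10573; mL+mR=50/97 → advance +1; mR−mL=6650/10573 → turn +1·90°
n=1: pose=(7,3,N); sL=200/181, sR=8/9; mL=176/1629, mR=548/1629; mL+mR=4/9 → advance +1; mR−mL=124/543 → turn +1·90°
n=2: pose=(7,4,W); sL=2, sR=25/16; mL=7/32, mR=9/16; mL+mR=25/32 → advance +1; mR−mL=11/32 → turn +1·90°
n=3: pose=(6,4,S); sL=200/137, sR=200/97; mL=-4000/13289, mR=17700/13289; mL+mR=100/97 → advance +1; mR−mL=21700/13289 → turn +1·90°
n=4: pose=(6,3,E); sL=100/109, sR=100/97; mL=-600/10573, mR=6050/10573; mL+mR=50/97 → advance +1; mR−mL=6650/10573 → turn +1·90°
n=5: pose=(7,3,N); sL=200/181, sR=8/9; mL=176/1629, mR=548/1629; mL+mR=4/9 → advance +1; mR−mL=124/543 → turn +1·90°

0 100/109 100/97 -600/10573 6050/10573 6 3 E
1 200/181 8/9 176/1629 548/1629 7 3 N
2 2 25/16 7/32 9/16 7 4 W
3 200/137 200/97 -4000/13289 17700/13289 6 4 S
4 100/109 100/97 -600/10573 6050/10573 6 3 E
5 200/181 8/9 176/1629 548/1629 7 3 N
final 7 4 W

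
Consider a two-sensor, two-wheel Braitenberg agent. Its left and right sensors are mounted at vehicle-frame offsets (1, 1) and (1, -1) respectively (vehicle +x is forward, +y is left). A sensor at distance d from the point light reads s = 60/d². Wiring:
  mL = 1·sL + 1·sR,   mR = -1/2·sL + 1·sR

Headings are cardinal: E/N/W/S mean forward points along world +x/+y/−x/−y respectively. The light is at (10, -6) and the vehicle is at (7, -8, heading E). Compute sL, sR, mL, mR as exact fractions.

12 60/13 216/13 -18/13

left sensor world pos  = (8, -7); dL² = 5
right sensor world pos = (8, -9); dR² = 13
sL = 60/5 = 12
sR = 60/13 = 60/13
mL = 1·sL + 1·sR = 216/13
mR = -1/2·sL + 1·sR = -18/13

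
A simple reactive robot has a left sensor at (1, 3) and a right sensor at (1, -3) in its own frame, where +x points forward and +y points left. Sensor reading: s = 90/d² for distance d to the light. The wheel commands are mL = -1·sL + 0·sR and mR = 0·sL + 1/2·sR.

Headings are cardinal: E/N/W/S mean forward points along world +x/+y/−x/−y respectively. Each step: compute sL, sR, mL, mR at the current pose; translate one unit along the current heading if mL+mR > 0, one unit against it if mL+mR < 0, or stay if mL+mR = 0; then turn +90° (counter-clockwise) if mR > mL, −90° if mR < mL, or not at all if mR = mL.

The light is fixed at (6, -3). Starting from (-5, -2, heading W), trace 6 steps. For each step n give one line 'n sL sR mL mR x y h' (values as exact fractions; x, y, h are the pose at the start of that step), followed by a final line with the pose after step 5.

0 45/74 9/16 -45/74 9/32 -5 -2 W
1 90/49 90/169 -90/49 45/169 -4 -2 S
2 45/53 45/41 -45/53 45/82 -4 -1 E
3 18/41 90/73 -18/41 45/73 -5 -1 N
4 5/8 1/2 -5/8 1/4 -5 0 W
5 90/53 90/173 -90/53 45/173 -4 0 S
final -4 1 E

n=0: pose=(-5,-2,W); sL=45/74, sR=9/16; mL=-45/74, mR=9/32; mL+mR=-387/1184 → advance -1; mR−mL=1053/1184 → turn +1·90°
n=1: pose=(-4,-2,S); sL=90/49, sR=90/169; mL=-90/49, mR=45/169; mL+mR=-13005/8281 → advance -1; mR−mL=17415/8281 → turn +1·90°
n=2: pose=(-4,-1,E); sL=45/53, sR=45/41; mL=-45/53, mR=45/82; mL+mR=-1305/4346 → advance -1; mR−mL=6075/4346 → turn +1·90°
n=3: pose=(-5,-1,N); sL=18/41, sR=90/73; mL=-18/41, mR=45/73; mL+mR=531/2993 → advance +1; mR−mL=3159/2993 → turn +1·90°
n=4: pose=(-5,0,W); sL=5/8, sR=1/2; mL=-5/8, mR=1/4; mL+mR=-3/8 → advance -1; mR−mL=7/8 → turn +1·90°
n=5: pose=(-4,0,S); sL=90/53, sR=90/173; mL=-90/53, mR=45/173; mL+mR=-13185/9169 → advance -1; mR−mL=17955/9169 → turn +1·90°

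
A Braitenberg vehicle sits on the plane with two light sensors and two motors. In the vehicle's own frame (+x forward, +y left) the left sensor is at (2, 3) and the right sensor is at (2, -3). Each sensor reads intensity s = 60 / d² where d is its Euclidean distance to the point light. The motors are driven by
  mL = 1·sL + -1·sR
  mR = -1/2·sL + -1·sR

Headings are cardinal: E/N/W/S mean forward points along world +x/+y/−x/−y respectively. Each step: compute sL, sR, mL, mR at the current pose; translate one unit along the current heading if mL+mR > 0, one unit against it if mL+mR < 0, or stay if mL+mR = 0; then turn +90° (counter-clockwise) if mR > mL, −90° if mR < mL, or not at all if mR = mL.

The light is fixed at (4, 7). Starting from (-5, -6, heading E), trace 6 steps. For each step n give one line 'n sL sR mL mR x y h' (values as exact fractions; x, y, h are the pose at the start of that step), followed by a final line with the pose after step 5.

0 60/149 12/61 1872/9089 -3618/9089 -5 -6 E
1 30/137 30/197 1800/26989 -7065/26989 -6 -6 S
2 20/123 4/15 -64/615 -214/615 -6 -5 W
3 15/61 15/34 -405/2074 -585/1037 -5 -5 N
4 60/149 12/61 1872/9089 -3618/9089 -5 -6 E
5 30/137 30/197 1800/26989 -7065/26989 -6 -6 S
final -6 -5 W

n=0: pose=(-5,-6,E); sL=60/149, sR=12/61; mL=1872/9089, mR=-3618/9089; mL+mR=-1746/9089 → advance -1; mR−mL=-90/149 → turn -1·90°
n=1: pose=(-6,-6,S); sL=30/137, sR=30/197; mL=1800/26989, mR=-7065/26989; mL+mR=-5265/26989 → advance -1; mR−mL=-45/137 → turn -1·90°
n=2: pose=(-6,-5,W); sL=20/123, sR=4/15; mL=-64/615, mR=-214/615; mL+mR=-278/615 → advance -1; mR−mL=-10/41 → turn -1·90°
n=3: pose=(-5,-5,N); sL=15/61, sR=15/34; mL=-405/2074, mR=-585/1037; mL+mR=-1575/2074 → advance -1; mR−mL=-45/122 → turn -1·90°
n=4: pose=(-5,-6,E); sL=60/149, sR=12/61; mL=1872/9089, mR=-3618/9089; mL+mR=-1746/9089 → advance -1; mR−mL=-90/149 → turn -1·90°
n=5: pose=(-6,-6,S); sL=30/137, sR=30/197; mL=1800/26989, mR=-7065/26989; mL+mR=-5265/26989 → advance -1; mR−mL=-45/137 → turn -1·90°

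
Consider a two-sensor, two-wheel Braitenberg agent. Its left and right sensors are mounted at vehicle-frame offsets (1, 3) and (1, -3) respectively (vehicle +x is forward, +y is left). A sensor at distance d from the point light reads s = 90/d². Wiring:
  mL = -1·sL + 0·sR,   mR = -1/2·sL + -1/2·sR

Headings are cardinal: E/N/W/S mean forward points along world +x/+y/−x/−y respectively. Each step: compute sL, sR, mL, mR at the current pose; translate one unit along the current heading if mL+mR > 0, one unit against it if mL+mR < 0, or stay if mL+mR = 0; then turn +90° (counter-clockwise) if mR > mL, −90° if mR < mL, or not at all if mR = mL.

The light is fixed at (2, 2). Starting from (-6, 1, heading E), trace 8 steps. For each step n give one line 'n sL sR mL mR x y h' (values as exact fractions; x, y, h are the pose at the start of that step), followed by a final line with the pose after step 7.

n=0: pose=(-6,1,E); sL=90/53, sR=18/13; mL=-90/53, mR=-1062/689; mL+mR=-2232/689 → advance -1; mR−mL=108/689 → turn +1·90°
n=1: pose=(-7,1,N); sL=5/8, sR=5/2; mL=-5/8, mR=-25/16; mL+mR=-35/16 → advance -1; mR−mL=-15/16 → turn -1·90°
n=2: pose=(-7,0,E); sL=18/13, sR=90/89; mL=-18/13, mR=-1386/1157; mL+mR=-2988/1157 → advance -1; mR−mL=216/1157 → turn +1·90°
n=3: pose=(-8,0,N); sL=9/17, sR=9/5; mL=-9/17, mR=-99/85; mL+mR=-144/85 → advance -1; mR−mL=-54/85 → turn -1·90°
n=4: pose=(-8,-1,E); sL=10/9, sR=10/13; mL=-10/9, mR=-110/117; mL+mR=-80/39 → advance -1; mR−mL=20/117 → turn +1·90°
n=5: pose=(-9,-1,N); sL=9/20, sR=45/34; mL=-9/20, mR=-603/680; mL+mR=-909/680 → advance -1; mR−mL=-297/680 → turn -1·90°
n=6: pose=(-9,-2,E); sL=90/101, sR=90/149; mL=-90/101, mR=-11250/15049; mL+mR=-24660/15049 → advance -1; mR−mL=2160/15049 → turn +1·90°
n=7: pose=(-10,-2,N); sL=5/13, sR=1; mL=-5/13, mR=-9/13; mL+mR=-14/13 → advance -1; mR−mL=-4/13 → turn -1·90°

0 90/53 18/13 -90/53 -1062/689 -6 1 E
1 5/8 5/2 -5/8 -25/16 -7 1 N
2 18/13 90/89 -18/13 -1386/1157 -7 0 E
3 9/17 9/5 -9/17 -99/85 -8 0 N
4 10/9 10/13 -10/9 -110/117 -8 -1 E
5 9/20 45/34 -9/20 -603/680 -9 -1 N
6 90/101 90/149 -90/101 -11250/15049 -9 -2 E
7 5/13 1 -5/13 -9/13 -10 -2 N
final -10 -3 E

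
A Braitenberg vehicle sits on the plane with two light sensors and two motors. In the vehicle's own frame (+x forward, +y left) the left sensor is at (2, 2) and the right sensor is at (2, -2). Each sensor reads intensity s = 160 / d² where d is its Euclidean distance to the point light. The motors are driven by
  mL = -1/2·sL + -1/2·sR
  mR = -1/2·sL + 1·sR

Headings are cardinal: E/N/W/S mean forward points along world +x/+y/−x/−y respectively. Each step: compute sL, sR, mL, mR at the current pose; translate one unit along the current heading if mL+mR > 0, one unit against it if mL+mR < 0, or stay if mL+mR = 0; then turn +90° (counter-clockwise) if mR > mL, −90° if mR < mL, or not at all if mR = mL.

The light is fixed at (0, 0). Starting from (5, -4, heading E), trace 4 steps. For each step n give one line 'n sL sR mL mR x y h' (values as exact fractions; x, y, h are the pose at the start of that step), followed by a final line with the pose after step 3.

n=0: pose=(5,-4,E); sL=160/53, sR=32/17; mL=-2208/901, mR=336/901; mL+mR=-1872/901 → advance -1; mR−mL=48/17 → turn +1·90°
n=1: pose=(4,-4,N); sL=20, sR=4; mL=-12, mR=-6; mL+mR=-18 → advance -1; mR−mL=6 → turn +1·90°
n=2: pose=(4,-5,W); sL=160/53, sR=160/13; mL=-5280/689, mR=7440/689; mL+mR=2160/689 → advance +1; mR−mL=240/13 → turn +1·90°
n=3: pose=(3,-5,S); sL=80/37, sR=16/5; mL=-496/185, mR=392/185; mL+mR=-104/185 → advance -1; mR−mL=24/5 → turn +1·90°

0 160/53 32/17 -2208/901 336/901 5 -4 E
1 20 4 -12 -6 4 -4 N
2 160/53 160/13 -5280/689 7440/689 4 -5 W
3 80/37 16/5 -496/185 392/185 3 -5 S
final 3 -4 E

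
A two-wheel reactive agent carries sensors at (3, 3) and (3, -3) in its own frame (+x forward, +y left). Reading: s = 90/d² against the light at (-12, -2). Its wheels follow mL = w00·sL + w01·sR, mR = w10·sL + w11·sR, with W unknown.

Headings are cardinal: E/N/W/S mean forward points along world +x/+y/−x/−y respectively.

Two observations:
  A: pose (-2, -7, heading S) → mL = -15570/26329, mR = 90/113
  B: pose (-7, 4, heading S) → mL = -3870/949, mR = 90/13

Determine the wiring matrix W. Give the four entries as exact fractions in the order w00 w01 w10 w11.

-1/2 -1/2 0 1

obs A: pose=(-2,-7,S) → sL=90/233, sR=90/113, mL=-15570/26329, mR=90/113
obs B: pose=(-7,4,S) → sL=90/73, sR=90/13, mL=-3870/949, mR=90/13
sensor matrix S = [[90/233, 90/113], [90/73, 90/13]]; det S = 42282000/24986221
solve [mL_A; mL_B] = S·[w00; w01] and [mR_A; mR_B] = S·[w10; w11]:
  w00 = -1/2, w01 = -1/2, w10 = 0, w11 = 1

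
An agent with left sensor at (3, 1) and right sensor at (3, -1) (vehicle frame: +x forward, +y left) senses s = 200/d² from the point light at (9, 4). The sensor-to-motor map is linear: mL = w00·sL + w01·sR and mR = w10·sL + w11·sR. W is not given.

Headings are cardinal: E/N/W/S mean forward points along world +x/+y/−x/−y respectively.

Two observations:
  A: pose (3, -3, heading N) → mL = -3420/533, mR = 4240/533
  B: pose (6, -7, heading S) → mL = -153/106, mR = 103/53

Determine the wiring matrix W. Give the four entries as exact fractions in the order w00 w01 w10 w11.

obs A: pose=(3,-3,N) → sL=40/13, sR=200/41, mL=-3420/533, mR=4240/533
obs B: pose=(6,-7,S) → sL=1, sR=50/53, mL=-153/106, mR=103/53
sensor matrix S = [[40/13, 200/41], [1, 50/53]]; det S = -55800/28249
solve [mL_A; mL_B] = S·[w00; w01] and [mR_A; mR_B] = S·[w10; w11]:
  w00 = -1/2, w01 = -1, w10 = 1, w11 = 1

-1/2 -1 1 1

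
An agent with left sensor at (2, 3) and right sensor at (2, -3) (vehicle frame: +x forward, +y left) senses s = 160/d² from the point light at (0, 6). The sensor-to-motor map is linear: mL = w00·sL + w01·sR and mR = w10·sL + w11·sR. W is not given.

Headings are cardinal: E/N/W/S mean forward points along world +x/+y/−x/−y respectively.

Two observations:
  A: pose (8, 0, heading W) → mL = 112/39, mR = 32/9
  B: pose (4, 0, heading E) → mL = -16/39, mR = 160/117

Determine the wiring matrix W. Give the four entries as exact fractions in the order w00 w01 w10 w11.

obs A: pose=(8,0,W) → sL=160/117, sR=32/9, mL=112/39, mR=32/9
obs B: pose=(4,0,E) → sL=32/9, sR=160/117, mL=-16/39, mR=160/117
sensor matrix S = [[160/117, 32/9], [32/9, 160/117]]; det S = -16384/1521
solve [mL_A; mL_B] = S·[w00; w01] and [mR_A; mR_B] = S·[w10; w11]:
  w00 = -1/2, w01 = 1, w10 = 0, w11 = 1

-1/2 1 0 1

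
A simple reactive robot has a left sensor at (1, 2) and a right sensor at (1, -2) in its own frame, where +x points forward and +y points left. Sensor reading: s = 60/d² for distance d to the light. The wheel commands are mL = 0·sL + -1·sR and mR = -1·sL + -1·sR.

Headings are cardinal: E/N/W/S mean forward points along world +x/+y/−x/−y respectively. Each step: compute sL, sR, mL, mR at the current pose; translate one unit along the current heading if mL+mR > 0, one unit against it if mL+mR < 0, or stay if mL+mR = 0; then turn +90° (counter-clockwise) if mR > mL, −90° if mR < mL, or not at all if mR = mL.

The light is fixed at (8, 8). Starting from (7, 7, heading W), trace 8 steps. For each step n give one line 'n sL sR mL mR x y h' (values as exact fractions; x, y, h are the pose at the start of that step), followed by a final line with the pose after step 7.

0 60/13 12 -12 -216/13 7 7 W
1 15 15 -15 -30 8 7 N
2 60 60/17 -60/17 -1080/17 8 6 E
3 6 10/3 -10/3 -28/3 7 6 S
4 60/13 12 -12 -216/13 7 7 W
5 15 15 -15 -30 8 7 N
6 60 60/17 -60/17 -1080/17 8 6 E
7 6 10/3 -10/3 -28/3 7 6 S
final 7 7 W

n=0: pose=(7,7,W); sL=60/13, sR=12; mL=-12, mR=-216/13; mL+mR=-372/13 → advance -1; mR−mL=-60/13 → turn -1·90°
n=1: pose=(8,7,N); sL=15, sR=15; mL=-15, mR=-30; mL+mR=-45 → advance -1; mR−mL=-15 → turn -1·90°
n=2: pose=(8,6,E); sL=60, sR=60/17; mL=-60/17, mR=-1080/17; mL+mR=-1140/17 → advance -1; mR−mL=-60 → turn -1·90°
n=3: pose=(7,6,S); sL=6, sR=10/3; mL=-10/3, mR=-28/3; mL+mR=-38/3 → advance -1; mR−mL=-6 → turn -1·90°
n=4: pose=(7,7,W); sL=60/13, sR=12; mL=-12, mR=-216/13; mL+mR=-372/13 → advance -1; mR−mL=-60/13 → turn -1·90°
n=5: pose=(8,7,N); sL=15, sR=15; mL=-15, mR=-30; mL+mR=-45 → advance -1; mR−mL=-15 → turn -1·90°
n=6: pose=(8,6,E); sL=60, sR=60/17; mL=-60/17, mR=-1080/17; mL+mR=-1140/17 → advance -1; mR−mL=-60 → turn -1·90°
n=7: pose=(7,6,S); sL=6, sR=10/3; mL=-10/3, mR=-28/3; mL+mR=-38/3 → advance -1; mR−mL=-6 → turn -1·90°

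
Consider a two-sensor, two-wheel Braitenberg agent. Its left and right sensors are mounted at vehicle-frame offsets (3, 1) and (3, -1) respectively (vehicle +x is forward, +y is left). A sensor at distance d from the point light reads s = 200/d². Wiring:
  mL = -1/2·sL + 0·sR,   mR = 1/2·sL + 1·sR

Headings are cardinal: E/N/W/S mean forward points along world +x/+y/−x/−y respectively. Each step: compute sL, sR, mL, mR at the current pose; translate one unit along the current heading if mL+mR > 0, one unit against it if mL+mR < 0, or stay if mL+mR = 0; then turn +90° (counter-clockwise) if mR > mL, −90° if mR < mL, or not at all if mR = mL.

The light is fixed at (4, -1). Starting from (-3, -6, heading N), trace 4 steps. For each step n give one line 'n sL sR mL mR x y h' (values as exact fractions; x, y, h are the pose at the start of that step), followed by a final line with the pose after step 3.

0 50/17 5 -25/17 110/17 -3 -6 N
1 8/5 200/109 -4/5 1436/545 -3 -5 W
2 100/49 20/13 -50/49 1630/637 -4 -5 S
3 200/41 200/61 -100/41 14300/2501 -4 -6 E
final -3 -6 N

n=0: pose=(-3,-6,N); sL=50/17, sR=5; mL=-25/17, mR=110/17; mL+mR=5 → advance +1; mR−mL=135/17 → turn +1·90°
n=1: pose=(-3,-5,W); sL=8/5, sR=200/109; mL=-4/5, mR=1436/545; mL+mR=200/109 → advance +1; mR−mL=1872/545 → turn +1·90°
n=2: pose=(-4,-5,S); sL=100/49, sR=20/13; mL=-50/49, mR=1630/637; mL+mR=20/13 → advance +1; mR−mL=2280/637 → turn +1·90°
n=3: pose=(-4,-6,E); sL=200/41, sR=200/61; mL=-100/41, mR=14300/2501; mL+mR=200/61 → advance +1; mR−mL=20400/2501 → turn +1·90°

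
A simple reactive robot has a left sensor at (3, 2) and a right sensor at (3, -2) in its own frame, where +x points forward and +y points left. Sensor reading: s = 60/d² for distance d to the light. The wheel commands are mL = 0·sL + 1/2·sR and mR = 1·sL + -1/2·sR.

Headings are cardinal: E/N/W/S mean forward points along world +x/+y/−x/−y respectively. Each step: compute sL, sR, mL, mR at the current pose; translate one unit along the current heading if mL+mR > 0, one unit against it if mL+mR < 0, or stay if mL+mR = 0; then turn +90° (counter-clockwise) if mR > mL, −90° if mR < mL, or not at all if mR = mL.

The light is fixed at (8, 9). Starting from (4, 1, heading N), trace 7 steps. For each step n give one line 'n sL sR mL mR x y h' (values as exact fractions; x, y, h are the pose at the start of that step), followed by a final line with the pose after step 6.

n=0: pose=(4,1,N); sL=60/61, sR=60/29; mL=30/29, mR=-90/1769; mL+mR=60/61 → advance +1; mR−mL=-1920/1769 → turn -1·90°
n=1: pose=(4,2,E); sL=30/13, sR=30/41; mL=15/41, mR=1035/533; mL+mR=30/13 → advance +1; mR−mL=840/533 → turn +1·90°
n=2: pose=(5,2,N); sL=60/41, sR=60/17; mL=30/17, mR=-210/697; mL+mR=60/41 → advance +1; mR−mL=-1440/697 → turn -1·90°
n=3: pose=(5,3,E); sL=15/4, sR=15/16; mL=15/32, mR=105/32; mL+mR=15/4 → advance +1; mR−mL=45/16 → turn +1·90°
n=4: pose=(6,3,N); sL=12/5, sR=20/3; mL=10/3, mR=-14/15; mL+mR=12/5 → advance +1; mR−mL=-64/15 → turn -1·90°
n=5: pose=(6,4,E); sL=6, sR=6/5; mL=3/5, mR=27/5; mL+mR=6 → advance +1; mR−mL=24/5 → turn +1·90°
n=6: pose=(7,4,N); sL=60/13, sR=12; mL=6, mR=-18/13; mL+mR=60/13 → advance +1; mR−mL=-96/13 → turn -1·90°

0 60/61 60/29 30/29 -90/1769 4 1 N
1 30/13 30/41 15/41 1035/533 4 2 E
2 60/41 60/17 30/17 -210/697 5 2 N
3 15/4 15/16 15/32 105/32 5 3 E
4 12/5 20/3 10/3 -14/15 6 3 N
5 6 6/5 3/5 27/5 6 4 E
6 60/13 12 6 -18/13 7 4 N
final 7 5 E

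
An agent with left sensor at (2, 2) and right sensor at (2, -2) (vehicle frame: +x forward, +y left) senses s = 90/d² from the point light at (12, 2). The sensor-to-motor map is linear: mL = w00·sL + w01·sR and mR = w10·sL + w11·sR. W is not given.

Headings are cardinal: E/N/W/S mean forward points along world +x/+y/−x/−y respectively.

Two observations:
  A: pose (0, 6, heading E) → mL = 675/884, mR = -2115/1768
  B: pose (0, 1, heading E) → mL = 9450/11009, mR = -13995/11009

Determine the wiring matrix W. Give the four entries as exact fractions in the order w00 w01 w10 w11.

1/2 1/2 -1/2 -1

obs A: pose=(0,6,E) → sL=45/68, sR=45/52, mL=675/884, mR=-2115/1768
obs B: pose=(0,1,E) → sL=90/101, sR=90/109, mL=9450/11009, mR=-13995/11009
sensor matrix S = [[45/68, 45/52], [90/101, 90/109]]; det S = -546750/2432989
solve [mL_A; mL_B] = S·[w00; w01] and [mR_A; mR_B] = S·[w10; w11]:
  w00 = 1/2, w01 = 1/2, w10 = -1/2, w11 = -1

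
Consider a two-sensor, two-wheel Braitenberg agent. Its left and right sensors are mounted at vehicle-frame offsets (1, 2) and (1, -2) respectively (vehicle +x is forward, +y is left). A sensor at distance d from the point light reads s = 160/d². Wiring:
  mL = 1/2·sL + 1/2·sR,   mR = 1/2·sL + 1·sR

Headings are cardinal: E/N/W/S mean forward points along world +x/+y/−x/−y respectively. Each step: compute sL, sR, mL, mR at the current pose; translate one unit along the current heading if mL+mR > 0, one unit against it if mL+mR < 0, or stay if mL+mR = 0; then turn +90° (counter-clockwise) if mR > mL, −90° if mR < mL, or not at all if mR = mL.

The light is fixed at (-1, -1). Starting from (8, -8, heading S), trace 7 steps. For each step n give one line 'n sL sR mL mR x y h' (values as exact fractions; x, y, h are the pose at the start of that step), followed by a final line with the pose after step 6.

n=0: pose=(8,-8,S); sL=32/37, sR=160/113; mL=4768/4181, mR=7728/4181; mL+mR=12496/4181 → advance +1; mR−mL=80/113 → turn +1·90°
n=1: pose=(8,-9,E); sL=20/17, sR=4/5; mL=84/85, mR=118/85; mL+mR=202/85 → advance +1; mR−mL=2/5 → turn +1·90°
n=2: pose=(9,-9,N); sL=160/113, sR=160/193; mL=24480/21809, mR=33520/21809; mL+mR=58000/21809 → advance +1; mR−mL=80/193 → turn +1·90°
n=3: pose=(9,-8,W); sL=80/81, sR=80/53; mL=5360/4293, mR=8600/4293; mL+mR=13960/4293 → advance +1; mR−mL=40/53 → turn +1·90°
n=4: pose=(8,-8,S); sL=32/37, sR=160/113; mL=4768/4181, mR=7728/4181; mL+mR=12496/4181 → advance +1; mR−mL=80/113 → turn +1·90°
n=5: pose=(8,-9,E); sL=20/17, sR=4/5; mL=84/85, mR=118/85; mL+mR=202/85 → advance +1; mR−mL=2/5 → turn +1·90°
n=6: pose=(9,-9,N); sL=160/113, sR=160/193; mL=24480/21809, mR=33520/21809; mL+mR=58000/21809 → advance +1; mR−mL=80/193 → turn +1·90°

0 32/37 160/113 4768/4181 7728/4181 8 -8 S
1 20/17 4/5 84/85 118/85 8 -9 E
2 160/113 160/193 24480/21809 33520/21809 9 -9 N
3 80/81 80/53 5360/4293 8600/4293 9 -8 W
4 32/37 160/113 4768/4181 7728/4181 8 -8 S
5 20/17 4/5 84/85 118/85 8 -9 E
6 160/113 160/193 24480/21809 33520/21809 9 -9 N
final 9 -8 W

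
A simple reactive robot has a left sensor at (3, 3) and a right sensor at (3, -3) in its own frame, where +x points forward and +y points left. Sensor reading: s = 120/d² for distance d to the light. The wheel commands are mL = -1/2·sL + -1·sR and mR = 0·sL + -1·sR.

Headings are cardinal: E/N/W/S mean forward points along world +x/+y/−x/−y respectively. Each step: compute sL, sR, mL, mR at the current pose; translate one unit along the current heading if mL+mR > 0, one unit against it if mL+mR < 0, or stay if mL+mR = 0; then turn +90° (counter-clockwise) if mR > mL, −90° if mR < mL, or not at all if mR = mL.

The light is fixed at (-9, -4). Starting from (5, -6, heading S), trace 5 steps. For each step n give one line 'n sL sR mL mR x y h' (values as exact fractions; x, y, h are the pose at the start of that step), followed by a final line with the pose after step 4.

n=0: pose=(5,-6,S); sL=60/157, sR=60/73; mL=-11610/11461, mR=-60/73; mL+mR=-21030/11461 → advance -1; mR−mL=30/157 → turn +1·90°
n=1: pose=(5,-5,E); sL=120/293, sR=24/61; mL=-10692/17873, mR=-24/61; mL+mR=-17724/17873 → advance -1; mR−mL=60/293 → turn +1·90°
n=2: pose=(4,-5,N); sL=15/13, sR=6/13; mL=-27/26, mR=-6/13; mL+mR=-3/2 → advance -1; mR−mL=15/26 → turn +1·90°
n=3: pose=(4,-6,W); sL=24/25, sR=120/101; mL=-4212/2525, mR=-120/101; mL+mR=-7212/2525 → advance -1; mR−mL=12/25 → turn +1·90°
n=4: pose=(5,-6,S); sL=60/157, sR=60/73; mL=-11610/11461, mR=-60/73; mL+mR=-21030/11461 → advance -1; mR−mL=30/157 → turn +1·90°

0 60/157 60/73 -11610/11461 -60/73 5 -6 S
1 120/293 24/61 -10692/17873 -24/61 5 -5 E
2 15/13 6/13 -27/26 -6/13 4 -5 N
3 24/25 120/101 -4212/2525 -120/101 4 -6 W
4 60/157 60/73 -11610/11461 -60/73 5 -6 S
final 5 -5 E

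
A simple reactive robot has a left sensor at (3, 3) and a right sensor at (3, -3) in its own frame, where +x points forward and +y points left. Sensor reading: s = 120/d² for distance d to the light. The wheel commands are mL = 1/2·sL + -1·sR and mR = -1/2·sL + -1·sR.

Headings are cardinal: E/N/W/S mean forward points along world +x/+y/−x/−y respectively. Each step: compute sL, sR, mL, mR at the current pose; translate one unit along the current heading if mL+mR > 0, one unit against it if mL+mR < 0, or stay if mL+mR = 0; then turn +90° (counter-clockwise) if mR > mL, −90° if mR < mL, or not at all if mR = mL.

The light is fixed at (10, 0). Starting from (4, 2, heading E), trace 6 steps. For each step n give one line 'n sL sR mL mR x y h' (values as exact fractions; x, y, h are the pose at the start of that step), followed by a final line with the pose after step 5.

n=0: pose=(4,2,E); sL=60/17, sR=12; mL=-174/17, mR=-234/17; mL+mR=-24 → advance -1; mR−mL=-60/17 → turn -1·90°
n=1: pose=(3,2,S); sL=120/17, sR=120/101; mL=4020/1717, mR=-8100/1717; mL+mR=-240/101 → advance -1; mR−mL=-120/17 → turn -1·90°
n=2: pose=(3,3,W); sL=6/5, sR=15/17; mL=-24/85, mR=-126/85; mL+mR=-30/17 → advance -1; mR−mL=-6/5 → turn -1·90°
n=3: pose=(4,3,N); sL=40/39, sR=8/3; mL=-28/13, mR=-124/39; mL+mR=-16/3 → advance -1; mR−mL=-40/39 → turn -1·90°
n=4: pose=(4,2,E); sL=60/17, sR=12; mL=-174/17, mR=-234/17; mL+mR=-24 → advance -1; mR−mL=-60/17 → turn -1·90°
n=5: pose=(3,2,S); sL=120/17, sR=120/101; mL=4020/1717, mR=-8100/1717; mL+mR=-240/101 → advance -1; mR−mL=-120/17 → turn -1·90°

0 60/17 12 -174/17 -234/17 4 2 E
1 120/17 120/101 4020/1717 -8100/1717 3 2 S
2 6/5 15/17 -24/85 -126/85 3 3 W
3 40/39 8/3 -28/13 -124/39 4 3 N
4 60/17 12 -174/17 -234/17 4 2 E
5 120/17 120/101 4020/1717 -8100/1717 3 2 S
final 3 3 W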